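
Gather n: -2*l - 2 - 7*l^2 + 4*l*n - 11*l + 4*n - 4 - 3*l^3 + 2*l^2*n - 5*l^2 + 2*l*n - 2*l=-3*l^3 - 12*l^2 - 15*l + n*(2*l^2 + 6*l + 4) - 6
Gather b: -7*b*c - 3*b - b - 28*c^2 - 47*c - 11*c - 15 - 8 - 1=b*(-7*c - 4) - 28*c^2 - 58*c - 24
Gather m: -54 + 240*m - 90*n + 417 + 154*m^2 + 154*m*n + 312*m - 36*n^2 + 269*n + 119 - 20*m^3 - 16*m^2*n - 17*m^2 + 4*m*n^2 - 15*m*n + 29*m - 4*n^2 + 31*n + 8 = -20*m^3 + m^2*(137 - 16*n) + m*(4*n^2 + 139*n + 581) - 40*n^2 + 210*n + 490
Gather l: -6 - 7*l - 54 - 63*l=-70*l - 60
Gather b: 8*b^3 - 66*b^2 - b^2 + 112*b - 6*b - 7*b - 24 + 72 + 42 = 8*b^3 - 67*b^2 + 99*b + 90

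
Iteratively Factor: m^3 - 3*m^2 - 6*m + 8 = (m - 1)*(m^2 - 2*m - 8) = (m - 4)*(m - 1)*(m + 2)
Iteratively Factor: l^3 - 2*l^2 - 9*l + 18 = (l - 2)*(l^2 - 9) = (l - 3)*(l - 2)*(l + 3)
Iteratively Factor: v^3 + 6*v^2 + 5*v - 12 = (v + 4)*(v^2 + 2*v - 3) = (v + 3)*(v + 4)*(v - 1)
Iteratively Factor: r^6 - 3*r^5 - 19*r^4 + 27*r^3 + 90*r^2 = (r - 5)*(r^5 + 2*r^4 - 9*r^3 - 18*r^2) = (r - 5)*(r + 2)*(r^4 - 9*r^2) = (r - 5)*(r + 2)*(r + 3)*(r^3 - 3*r^2) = r*(r - 5)*(r + 2)*(r + 3)*(r^2 - 3*r) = r^2*(r - 5)*(r + 2)*(r + 3)*(r - 3)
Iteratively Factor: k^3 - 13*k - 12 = (k + 3)*(k^2 - 3*k - 4) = (k + 1)*(k + 3)*(k - 4)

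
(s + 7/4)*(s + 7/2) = s^2 + 21*s/4 + 49/8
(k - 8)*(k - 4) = k^2 - 12*k + 32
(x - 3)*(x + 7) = x^2 + 4*x - 21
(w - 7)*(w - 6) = w^2 - 13*w + 42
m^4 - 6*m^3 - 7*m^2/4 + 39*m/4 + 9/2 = (m - 6)*(m - 3/2)*(m + 1/2)*(m + 1)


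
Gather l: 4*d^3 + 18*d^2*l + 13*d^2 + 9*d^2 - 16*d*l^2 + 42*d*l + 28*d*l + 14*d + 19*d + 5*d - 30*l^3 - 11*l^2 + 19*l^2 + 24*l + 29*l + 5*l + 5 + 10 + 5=4*d^3 + 22*d^2 + 38*d - 30*l^3 + l^2*(8 - 16*d) + l*(18*d^2 + 70*d + 58) + 20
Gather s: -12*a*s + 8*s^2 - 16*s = 8*s^2 + s*(-12*a - 16)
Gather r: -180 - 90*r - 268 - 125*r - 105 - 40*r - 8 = -255*r - 561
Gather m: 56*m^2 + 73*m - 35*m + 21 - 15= 56*m^2 + 38*m + 6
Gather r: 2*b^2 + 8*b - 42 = 2*b^2 + 8*b - 42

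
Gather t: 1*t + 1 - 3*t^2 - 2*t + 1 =-3*t^2 - t + 2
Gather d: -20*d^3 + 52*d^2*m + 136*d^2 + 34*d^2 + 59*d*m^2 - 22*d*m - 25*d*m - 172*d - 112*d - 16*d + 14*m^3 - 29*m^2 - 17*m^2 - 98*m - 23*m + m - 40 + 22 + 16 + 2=-20*d^3 + d^2*(52*m + 170) + d*(59*m^2 - 47*m - 300) + 14*m^3 - 46*m^2 - 120*m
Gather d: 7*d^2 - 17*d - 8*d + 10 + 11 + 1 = 7*d^2 - 25*d + 22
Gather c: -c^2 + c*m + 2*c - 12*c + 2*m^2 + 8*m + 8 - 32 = -c^2 + c*(m - 10) + 2*m^2 + 8*m - 24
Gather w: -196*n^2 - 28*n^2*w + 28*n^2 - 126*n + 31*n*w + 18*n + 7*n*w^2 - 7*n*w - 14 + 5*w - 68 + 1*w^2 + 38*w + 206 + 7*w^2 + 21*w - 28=-168*n^2 - 108*n + w^2*(7*n + 8) + w*(-28*n^2 + 24*n + 64) + 96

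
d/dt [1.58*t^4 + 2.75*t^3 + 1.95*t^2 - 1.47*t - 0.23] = 6.32*t^3 + 8.25*t^2 + 3.9*t - 1.47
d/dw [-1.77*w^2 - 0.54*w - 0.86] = -3.54*w - 0.54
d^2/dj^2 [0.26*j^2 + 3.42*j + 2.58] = 0.520000000000000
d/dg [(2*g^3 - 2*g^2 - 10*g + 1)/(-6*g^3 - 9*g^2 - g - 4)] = (-30*g^4 - 124*g^3 - 94*g^2 + 34*g + 41)/(36*g^6 + 108*g^5 + 93*g^4 + 66*g^3 + 73*g^2 + 8*g + 16)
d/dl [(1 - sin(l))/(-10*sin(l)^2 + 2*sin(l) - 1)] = (-10*sin(l)^2 + 20*sin(l) - 1)*cos(l)/(10*sin(l)^2 - 2*sin(l) + 1)^2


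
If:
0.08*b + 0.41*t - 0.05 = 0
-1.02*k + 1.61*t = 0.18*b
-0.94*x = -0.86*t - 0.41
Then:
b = 3.06831395348837 - 5.60174418604651*x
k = 2.71380528955768*x - 1.29397514819881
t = 1.09302325581395*x - 0.476744186046512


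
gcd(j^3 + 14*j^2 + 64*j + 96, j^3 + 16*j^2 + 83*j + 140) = j + 4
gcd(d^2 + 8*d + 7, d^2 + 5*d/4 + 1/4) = d + 1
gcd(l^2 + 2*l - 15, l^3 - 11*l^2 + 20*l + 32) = 1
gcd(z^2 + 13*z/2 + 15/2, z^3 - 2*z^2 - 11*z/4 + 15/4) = z + 3/2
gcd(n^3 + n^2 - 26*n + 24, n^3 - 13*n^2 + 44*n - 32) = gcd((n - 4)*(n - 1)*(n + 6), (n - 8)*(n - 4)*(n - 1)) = n^2 - 5*n + 4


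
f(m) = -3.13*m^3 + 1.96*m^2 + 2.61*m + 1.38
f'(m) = -9.39*m^2 + 3.92*m + 2.61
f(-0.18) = 0.99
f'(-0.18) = 1.60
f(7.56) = -1219.28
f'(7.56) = -504.43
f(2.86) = -48.35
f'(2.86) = -62.99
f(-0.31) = 0.85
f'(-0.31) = 0.49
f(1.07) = 2.58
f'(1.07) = -3.95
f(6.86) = -898.93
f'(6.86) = -412.39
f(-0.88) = 2.73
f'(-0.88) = -8.11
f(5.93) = -566.91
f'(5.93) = -304.34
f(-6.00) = 732.36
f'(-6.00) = -358.95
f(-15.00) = 10966.98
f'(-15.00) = -2168.94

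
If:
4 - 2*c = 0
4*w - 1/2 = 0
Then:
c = 2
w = 1/8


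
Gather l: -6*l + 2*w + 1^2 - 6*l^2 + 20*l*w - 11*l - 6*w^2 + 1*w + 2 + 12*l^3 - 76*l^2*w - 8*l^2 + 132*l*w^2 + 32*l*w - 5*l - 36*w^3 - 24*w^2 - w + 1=12*l^3 + l^2*(-76*w - 14) + l*(132*w^2 + 52*w - 22) - 36*w^3 - 30*w^2 + 2*w + 4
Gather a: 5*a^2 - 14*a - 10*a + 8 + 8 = 5*a^2 - 24*a + 16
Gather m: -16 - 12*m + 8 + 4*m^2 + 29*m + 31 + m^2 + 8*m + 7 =5*m^2 + 25*m + 30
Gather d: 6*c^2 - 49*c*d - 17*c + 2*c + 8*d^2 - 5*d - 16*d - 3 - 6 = 6*c^2 - 15*c + 8*d^2 + d*(-49*c - 21) - 9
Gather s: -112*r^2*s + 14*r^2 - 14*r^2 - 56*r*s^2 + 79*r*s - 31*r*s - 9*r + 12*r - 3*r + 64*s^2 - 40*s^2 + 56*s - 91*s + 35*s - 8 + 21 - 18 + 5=s^2*(24 - 56*r) + s*(-112*r^2 + 48*r)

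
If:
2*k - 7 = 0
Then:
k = 7/2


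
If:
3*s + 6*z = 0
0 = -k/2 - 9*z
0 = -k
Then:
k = 0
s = 0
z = 0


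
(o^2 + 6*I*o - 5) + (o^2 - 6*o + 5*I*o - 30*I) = 2*o^2 - 6*o + 11*I*o - 5 - 30*I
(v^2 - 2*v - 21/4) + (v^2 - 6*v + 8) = 2*v^2 - 8*v + 11/4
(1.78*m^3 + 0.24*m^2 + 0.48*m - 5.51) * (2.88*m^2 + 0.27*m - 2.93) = 5.1264*m^5 + 1.1718*m^4 - 3.7682*m^3 - 16.4424*m^2 - 2.8941*m + 16.1443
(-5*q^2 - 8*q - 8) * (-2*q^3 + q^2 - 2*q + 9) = 10*q^5 + 11*q^4 + 18*q^3 - 37*q^2 - 56*q - 72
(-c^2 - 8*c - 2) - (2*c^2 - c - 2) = -3*c^2 - 7*c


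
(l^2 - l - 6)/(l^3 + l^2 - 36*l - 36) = (l^2 - l - 6)/(l^3 + l^2 - 36*l - 36)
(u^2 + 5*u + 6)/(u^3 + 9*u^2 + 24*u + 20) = (u + 3)/(u^2 + 7*u + 10)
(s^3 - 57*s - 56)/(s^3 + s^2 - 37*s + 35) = (s^2 - 7*s - 8)/(s^2 - 6*s + 5)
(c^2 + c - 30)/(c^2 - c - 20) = (c + 6)/(c + 4)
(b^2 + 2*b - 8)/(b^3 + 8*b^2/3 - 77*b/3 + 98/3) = 3*(b + 4)/(3*b^2 + 14*b - 49)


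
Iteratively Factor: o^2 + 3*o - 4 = (o - 1)*(o + 4)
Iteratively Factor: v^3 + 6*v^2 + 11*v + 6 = (v + 2)*(v^2 + 4*v + 3) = (v + 2)*(v + 3)*(v + 1)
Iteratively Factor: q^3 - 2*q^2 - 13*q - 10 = (q + 1)*(q^2 - 3*q - 10) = (q + 1)*(q + 2)*(q - 5)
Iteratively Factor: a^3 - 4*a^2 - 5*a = (a)*(a^2 - 4*a - 5) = a*(a - 5)*(a + 1)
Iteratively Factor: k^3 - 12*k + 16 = (k - 2)*(k^2 + 2*k - 8) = (k - 2)^2*(k + 4)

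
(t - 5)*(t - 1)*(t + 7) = t^3 + t^2 - 37*t + 35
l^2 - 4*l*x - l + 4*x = (l - 1)*(l - 4*x)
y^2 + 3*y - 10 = (y - 2)*(y + 5)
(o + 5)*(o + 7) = o^2 + 12*o + 35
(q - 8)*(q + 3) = q^2 - 5*q - 24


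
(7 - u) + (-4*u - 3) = 4 - 5*u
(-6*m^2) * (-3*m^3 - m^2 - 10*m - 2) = 18*m^5 + 6*m^4 + 60*m^3 + 12*m^2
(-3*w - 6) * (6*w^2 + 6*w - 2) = -18*w^3 - 54*w^2 - 30*w + 12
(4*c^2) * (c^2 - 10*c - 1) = 4*c^4 - 40*c^3 - 4*c^2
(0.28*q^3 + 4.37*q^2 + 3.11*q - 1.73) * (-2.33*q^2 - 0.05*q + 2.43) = -0.6524*q^5 - 10.1961*q^4 - 6.7844*q^3 + 14.4945*q^2 + 7.6438*q - 4.2039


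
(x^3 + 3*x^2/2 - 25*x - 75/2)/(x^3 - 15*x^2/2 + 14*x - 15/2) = (2*x^2 + 13*x + 15)/(2*x^2 - 5*x + 3)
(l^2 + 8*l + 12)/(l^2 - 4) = (l + 6)/(l - 2)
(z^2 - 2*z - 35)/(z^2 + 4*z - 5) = (z - 7)/(z - 1)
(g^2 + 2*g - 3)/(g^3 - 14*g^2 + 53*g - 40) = (g + 3)/(g^2 - 13*g + 40)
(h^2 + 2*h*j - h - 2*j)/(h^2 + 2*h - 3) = (h + 2*j)/(h + 3)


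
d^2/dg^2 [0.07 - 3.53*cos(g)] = 3.53*cos(g)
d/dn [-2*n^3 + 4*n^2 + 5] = 2*n*(4 - 3*n)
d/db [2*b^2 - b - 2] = 4*b - 1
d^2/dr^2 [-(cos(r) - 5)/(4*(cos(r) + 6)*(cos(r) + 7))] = (-33*(1 - cos(r)^2)^2 + cos(r)^5 - 449*cos(r)^3 - 587*cos(r)^2 + 5136*cos(r) + 2395)/(4*(cos(r) + 6)^3*(cos(r) + 7)^3)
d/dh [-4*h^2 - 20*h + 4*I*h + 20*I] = -8*h - 20 + 4*I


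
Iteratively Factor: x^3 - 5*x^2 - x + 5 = (x + 1)*(x^2 - 6*x + 5) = (x - 5)*(x + 1)*(x - 1)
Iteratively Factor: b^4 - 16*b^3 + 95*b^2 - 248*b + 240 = (b - 3)*(b^3 - 13*b^2 + 56*b - 80) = (b - 5)*(b - 3)*(b^2 - 8*b + 16) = (b - 5)*(b - 4)*(b - 3)*(b - 4)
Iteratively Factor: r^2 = (r)*(r)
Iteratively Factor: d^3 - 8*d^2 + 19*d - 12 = (d - 3)*(d^2 - 5*d + 4) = (d - 4)*(d - 3)*(d - 1)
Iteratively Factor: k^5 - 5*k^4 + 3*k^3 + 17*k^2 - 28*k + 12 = (k - 1)*(k^4 - 4*k^3 - k^2 + 16*k - 12) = (k - 1)*(k + 2)*(k^3 - 6*k^2 + 11*k - 6) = (k - 3)*(k - 1)*(k + 2)*(k^2 - 3*k + 2) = (k - 3)*(k - 1)^2*(k + 2)*(k - 2)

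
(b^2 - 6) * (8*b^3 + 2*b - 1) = 8*b^5 - 46*b^3 - b^2 - 12*b + 6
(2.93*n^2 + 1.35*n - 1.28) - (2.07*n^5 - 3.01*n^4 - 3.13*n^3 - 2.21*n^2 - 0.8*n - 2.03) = -2.07*n^5 + 3.01*n^4 + 3.13*n^3 + 5.14*n^2 + 2.15*n + 0.75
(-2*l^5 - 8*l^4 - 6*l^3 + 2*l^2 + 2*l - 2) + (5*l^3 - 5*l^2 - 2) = -2*l^5 - 8*l^4 - l^3 - 3*l^2 + 2*l - 4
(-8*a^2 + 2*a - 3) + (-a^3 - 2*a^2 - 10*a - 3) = -a^3 - 10*a^2 - 8*a - 6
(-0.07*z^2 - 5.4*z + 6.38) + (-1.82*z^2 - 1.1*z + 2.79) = -1.89*z^2 - 6.5*z + 9.17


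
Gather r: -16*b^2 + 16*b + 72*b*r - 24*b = -16*b^2 + 72*b*r - 8*b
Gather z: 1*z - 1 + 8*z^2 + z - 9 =8*z^2 + 2*z - 10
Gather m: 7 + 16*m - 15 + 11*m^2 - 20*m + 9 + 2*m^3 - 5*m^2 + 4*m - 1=2*m^3 + 6*m^2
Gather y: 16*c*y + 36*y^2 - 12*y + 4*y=36*y^2 + y*(16*c - 8)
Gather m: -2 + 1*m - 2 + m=2*m - 4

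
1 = 1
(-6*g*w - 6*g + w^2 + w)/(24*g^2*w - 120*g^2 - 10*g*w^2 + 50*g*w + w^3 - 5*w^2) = (w + 1)/(-4*g*w + 20*g + w^2 - 5*w)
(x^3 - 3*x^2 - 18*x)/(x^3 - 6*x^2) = (x + 3)/x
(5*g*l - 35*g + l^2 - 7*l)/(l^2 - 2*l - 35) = (5*g + l)/(l + 5)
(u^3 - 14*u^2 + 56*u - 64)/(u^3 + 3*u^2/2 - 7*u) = 2*(u^2 - 12*u + 32)/(u*(2*u + 7))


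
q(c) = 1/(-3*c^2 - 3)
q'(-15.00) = 0.00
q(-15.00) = 0.00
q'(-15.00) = 0.00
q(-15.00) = 0.00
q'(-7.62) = -0.00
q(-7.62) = -0.01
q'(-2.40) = -0.04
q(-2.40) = -0.05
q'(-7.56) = -0.00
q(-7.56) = -0.01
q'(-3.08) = -0.02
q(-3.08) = -0.03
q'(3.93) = 0.01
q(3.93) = -0.02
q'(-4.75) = -0.01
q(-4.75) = -0.01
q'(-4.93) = -0.01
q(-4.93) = -0.01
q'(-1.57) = -0.09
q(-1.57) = -0.10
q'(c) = 6*c/(-3*c^2 - 3)^2 = 2*c/(3*(c^2 + 1)^2)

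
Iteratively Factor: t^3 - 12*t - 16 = (t + 2)*(t^2 - 2*t - 8) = (t - 4)*(t + 2)*(t + 2)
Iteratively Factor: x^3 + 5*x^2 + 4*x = (x)*(x^2 + 5*x + 4) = x*(x + 4)*(x + 1)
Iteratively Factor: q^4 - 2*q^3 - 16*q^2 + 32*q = (q - 4)*(q^3 + 2*q^2 - 8*q) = (q - 4)*(q + 4)*(q^2 - 2*q) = (q - 4)*(q - 2)*(q + 4)*(q)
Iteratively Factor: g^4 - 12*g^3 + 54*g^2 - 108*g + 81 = (g - 3)*(g^3 - 9*g^2 + 27*g - 27) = (g - 3)^2*(g^2 - 6*g + 9) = (g - 3)^3*(g - 3)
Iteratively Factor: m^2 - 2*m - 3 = (m + 1)*(m - 3)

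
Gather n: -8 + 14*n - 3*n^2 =-3*n^2 + 14*n - 8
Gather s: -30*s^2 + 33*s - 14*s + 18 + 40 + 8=-30*s^2 + 19*s + 66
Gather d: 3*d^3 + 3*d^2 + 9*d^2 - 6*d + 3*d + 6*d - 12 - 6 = 3*d^3 + 12*d^2 + 3*d - 18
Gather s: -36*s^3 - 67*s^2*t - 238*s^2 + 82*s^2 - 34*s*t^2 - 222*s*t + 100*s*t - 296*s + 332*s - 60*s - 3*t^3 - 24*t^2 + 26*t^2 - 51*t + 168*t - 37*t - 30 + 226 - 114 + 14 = -36*s^3 + s^2*(-67*t - 156) + s*(-34*t^2 - 122*t - 24) - 3*t^3 + 2*t^2 + 80*t + 96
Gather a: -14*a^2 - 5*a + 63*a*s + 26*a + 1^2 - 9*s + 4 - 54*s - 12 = -14*a^2 + a*(63*s + 21) - 63*s - 7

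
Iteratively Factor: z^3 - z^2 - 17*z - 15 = (z + 3)*(z^2 - 4*z - 5) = (z + 1)*(z + 3)*(z - 5)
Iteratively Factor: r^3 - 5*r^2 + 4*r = (r - 4)*(r^2 - r) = (r - 4)*(r - 1)*(r)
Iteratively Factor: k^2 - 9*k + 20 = (k - 4)*(k - 5)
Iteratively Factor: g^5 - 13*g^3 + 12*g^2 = (g + 4)*(g^4 - 4*g^3 + 3*g^2) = g*(g + 4)*(g^3 - 4*g^2 + 3*g) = g^2*(g + 4)*(g^2 - 4*g + 3) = g^2*(g - 1)*(g + 4)*(g - 3)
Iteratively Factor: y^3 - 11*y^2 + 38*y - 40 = (y - 4)*(y^2 - 7*y + 10) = (y - 4)*(y - 2)*(y - 5)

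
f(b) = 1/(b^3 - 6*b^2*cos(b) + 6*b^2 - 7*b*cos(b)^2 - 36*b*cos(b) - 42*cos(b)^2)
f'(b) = (-6*b^2*sin(b) - 3*b^2 - 14*b*sin(b)*cos(b) - 36*b*sin(b) + 12*b*cos(b) - 12*b - 84*sin(b)*cos(b) + 7*cos(b)^2 + 36*cos(b))/(b^3 - 6*b^2*cos(b) + 6*b^2 - 7*b*cos(b)^2 - 36*b*cos(b) - 42*cos(b)^2)^2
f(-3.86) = -0.07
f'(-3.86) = 0.31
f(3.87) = 0.00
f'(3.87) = -0.00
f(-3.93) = -0.10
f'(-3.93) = 0.66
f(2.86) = 0.01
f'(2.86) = -0.00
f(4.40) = 0.00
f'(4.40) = 0.00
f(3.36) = 0.00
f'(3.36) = -0.00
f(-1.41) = 0.07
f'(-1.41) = -0.07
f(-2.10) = -0.07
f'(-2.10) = -0.27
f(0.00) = -0.02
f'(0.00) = 0.02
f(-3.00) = -0.02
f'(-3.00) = 0.00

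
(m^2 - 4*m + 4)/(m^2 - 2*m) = (m - 2)/m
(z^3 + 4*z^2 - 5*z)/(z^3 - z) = (z + 5)/(z + 1)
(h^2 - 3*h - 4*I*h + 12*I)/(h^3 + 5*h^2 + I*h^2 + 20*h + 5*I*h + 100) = (h - 3)/(h^2 + 5*h*(1 + I) + 25*I)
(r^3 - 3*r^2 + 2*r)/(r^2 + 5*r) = (r^2 - 3*r + 2)/(r + 5)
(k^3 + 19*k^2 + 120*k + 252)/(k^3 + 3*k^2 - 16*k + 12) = (k^2 + 13*k + 42)/(k^2 - 3*k + 2)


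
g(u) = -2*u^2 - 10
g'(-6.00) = 24.00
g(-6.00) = -82.00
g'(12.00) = -48.00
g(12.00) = -298.00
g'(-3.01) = 12.04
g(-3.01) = -28.12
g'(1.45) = -5.80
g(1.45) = -14.20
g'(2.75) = -11.00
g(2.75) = -25.12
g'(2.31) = -9.24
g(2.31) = -20.67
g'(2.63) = -10.52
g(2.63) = -23.83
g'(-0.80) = 3.20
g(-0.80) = -11.28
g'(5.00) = -20.00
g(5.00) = -60.00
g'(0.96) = -3.84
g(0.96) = -11.84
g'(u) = -4*u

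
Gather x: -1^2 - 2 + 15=12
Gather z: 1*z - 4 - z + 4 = 0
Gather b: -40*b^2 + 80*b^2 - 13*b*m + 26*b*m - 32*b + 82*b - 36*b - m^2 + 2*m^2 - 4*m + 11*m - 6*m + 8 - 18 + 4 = 40*b^2 + b*(13*m + 14) + m^2 + m - 6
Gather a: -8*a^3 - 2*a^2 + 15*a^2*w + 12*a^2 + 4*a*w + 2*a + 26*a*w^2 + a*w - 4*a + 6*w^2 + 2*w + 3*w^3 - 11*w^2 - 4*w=-8*a^3 + a^2*(15*w + 10) + a*(26*w^2 + 5*w - 2) + 3*w^3 - 5*w^2 - 2*w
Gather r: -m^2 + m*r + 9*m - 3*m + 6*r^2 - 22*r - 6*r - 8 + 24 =-m^2 + 6*m + 6*r^2 + r*(m - 28) + 16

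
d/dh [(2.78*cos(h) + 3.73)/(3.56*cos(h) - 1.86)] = 18.4496*sin(h)/(3.56*cos(h) - 1.86)^2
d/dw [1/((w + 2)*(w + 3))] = (-2*w - 5)/(w^4 + 10*w^3 + 37*w^2 + 60*w + 36)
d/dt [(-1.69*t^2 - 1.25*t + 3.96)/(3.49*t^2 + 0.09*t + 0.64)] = (4.2104*t^2 - 29.804*t - 1.1564)/(12.1801*t^4 + 0.6282*t^3 + 4.4753*t^2 + 0.1152*t + 0.4096)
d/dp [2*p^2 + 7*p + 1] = 4*p + 7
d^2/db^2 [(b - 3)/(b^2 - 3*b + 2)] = 2*(3*(2 - b)*(b^2 - 3*b + 2) + (b - 3)*(2*b - 3)^2)/(b^2 - 3*b + 2)^3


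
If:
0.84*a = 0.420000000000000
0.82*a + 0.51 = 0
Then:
No Solution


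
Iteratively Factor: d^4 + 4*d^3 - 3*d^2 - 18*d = (d + 3)*(d^3 + d^2 - 6*d) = (d - 2)*(d + 3)*(d^2 + 3*d) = (d - 2)*(d + 3)^2*(d)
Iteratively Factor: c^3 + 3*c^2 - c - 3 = (c - 1)*(c^2 + 4*c + 3) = (c - 1)*(c + 3)*(c + 1)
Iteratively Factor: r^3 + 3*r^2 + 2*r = (r + 1)*(r^2 + 2*r) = (r + 1)*(r + 2)*(r)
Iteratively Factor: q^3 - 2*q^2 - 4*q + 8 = (q - 2)*(q^2 - 4) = (q - 2)*(q + 2)*(q - 2)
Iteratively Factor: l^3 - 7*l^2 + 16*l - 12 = (l - 3)*(l^2 - 4*l + 4) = (l - 3)*(l - 2)*(l - 2)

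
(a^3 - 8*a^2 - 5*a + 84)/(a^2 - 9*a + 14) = (a^2 - a - 12)/(a - 2)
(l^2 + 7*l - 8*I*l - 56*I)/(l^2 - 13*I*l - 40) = (l + 7)/(l - 5*I)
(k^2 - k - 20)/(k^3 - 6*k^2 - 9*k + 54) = (k^2 - k - 20)/(k^3 - 6*k^2 - 9*k + 54)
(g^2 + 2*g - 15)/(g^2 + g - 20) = (g - 3)/(g - 4)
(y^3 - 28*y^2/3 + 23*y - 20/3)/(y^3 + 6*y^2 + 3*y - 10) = (3*y^3 - 28*y^2 + 69*y - 20)/(3*(y^3 + 6*y^2 + 3*y - 10))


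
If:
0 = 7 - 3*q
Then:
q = 7/3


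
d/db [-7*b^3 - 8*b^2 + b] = -21*b^2 - 16*b + 1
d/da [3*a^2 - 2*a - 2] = 6*a - 2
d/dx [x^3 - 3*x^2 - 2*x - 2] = 3*x^2 - 6*x - 2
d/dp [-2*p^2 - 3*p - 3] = -4*p - 3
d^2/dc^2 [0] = 0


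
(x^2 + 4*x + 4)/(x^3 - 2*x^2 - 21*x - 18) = (x^2 + 4*x + 4)/(x^3 - 2*x^2 - 21*x - 18)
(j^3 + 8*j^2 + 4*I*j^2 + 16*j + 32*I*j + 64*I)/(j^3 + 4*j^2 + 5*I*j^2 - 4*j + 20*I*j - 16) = (j + 4)/(j + I)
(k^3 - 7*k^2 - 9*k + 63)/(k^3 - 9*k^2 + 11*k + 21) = (k + 3)/(k + 1)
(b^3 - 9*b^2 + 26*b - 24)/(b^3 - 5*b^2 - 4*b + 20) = (b^2 - 7*b + 12)/(b^2 - 3*b - 10)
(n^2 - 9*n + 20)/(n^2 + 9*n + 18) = (n^2 - 9*n + 20)/(n^2 + 9*n + 18)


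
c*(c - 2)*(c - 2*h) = c^3 - 2*c^2*h - 2*c^2 + 4*c*h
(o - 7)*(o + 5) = o^2 - 2*o - 35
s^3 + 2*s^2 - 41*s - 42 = (s - 6)*(s + 1)*(s + 7)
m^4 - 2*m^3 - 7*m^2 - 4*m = m*(m - 4)*(m + 1)^2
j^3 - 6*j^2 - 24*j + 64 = (j - 8)*(j - 2)*(j + 4)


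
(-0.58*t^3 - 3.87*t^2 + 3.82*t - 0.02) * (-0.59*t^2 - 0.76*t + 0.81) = 0.3422*t^5 + 2.7241*t^4 + 0.2176*t^3 - 6.0261*t^2 + 3.1094*t - 0.0162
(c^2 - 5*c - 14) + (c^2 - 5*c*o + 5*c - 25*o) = 2*c^2 - 5*c*o - 25*o - 14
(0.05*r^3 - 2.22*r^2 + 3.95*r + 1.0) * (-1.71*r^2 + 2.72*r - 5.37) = -0.0855*r^5 + 3.9322*r^4 - 13.0614*r^3 + 20.9554*r^2 - 18.4915*r - 5.37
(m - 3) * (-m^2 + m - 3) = -m^3 + 4*m^2 - 6*m + 9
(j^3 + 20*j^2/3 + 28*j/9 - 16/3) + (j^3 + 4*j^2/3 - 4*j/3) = 2*j^3 + 8*j^2 + 16*j/9 - 16/3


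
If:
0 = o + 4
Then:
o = -4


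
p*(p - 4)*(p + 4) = p^3 - 16*p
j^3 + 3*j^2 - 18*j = j*(j - 3)*(j + 6)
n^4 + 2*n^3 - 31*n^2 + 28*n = n*(n - 4)*(n - 1)*(n + 7)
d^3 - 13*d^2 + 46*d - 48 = (d - 8)*(d - 3)*(d - 2)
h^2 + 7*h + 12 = (h + 3)*(h + 4)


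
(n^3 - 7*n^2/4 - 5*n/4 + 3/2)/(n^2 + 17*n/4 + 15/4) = (4*n^3 - 7*n^2 - 5*n + 6)/(4*n^2 + 17*n + 15)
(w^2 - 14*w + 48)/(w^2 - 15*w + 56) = (w - 6)/(w - 7)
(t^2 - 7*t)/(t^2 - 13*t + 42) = t/(t - 6)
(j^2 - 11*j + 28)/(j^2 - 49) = (j - 4)/(j + 7)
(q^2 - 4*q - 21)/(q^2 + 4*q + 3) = (q - 7)/(q + 1)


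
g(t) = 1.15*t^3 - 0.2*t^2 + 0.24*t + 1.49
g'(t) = 3.45*t^2 - 0.4*t + 0.24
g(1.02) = 2.75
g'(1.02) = 3.42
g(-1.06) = -0.36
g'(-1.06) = 4.54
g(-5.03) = -151.13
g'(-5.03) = 89.54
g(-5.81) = -232.20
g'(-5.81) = 119.02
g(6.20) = 269.37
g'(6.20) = 130.38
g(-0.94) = 0.13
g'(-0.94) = 3.66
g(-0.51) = 1.16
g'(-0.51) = 1.34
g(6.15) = 262.90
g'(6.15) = 128.27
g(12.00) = 1962.77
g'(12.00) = 492.24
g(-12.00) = -2017.39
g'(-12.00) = 501.84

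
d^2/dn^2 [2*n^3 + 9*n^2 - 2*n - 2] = 12*n + 18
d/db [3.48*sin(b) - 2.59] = 3.48*cos(b)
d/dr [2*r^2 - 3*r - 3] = 4*r - 3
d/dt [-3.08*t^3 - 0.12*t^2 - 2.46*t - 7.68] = -9.24*t^2 - 0.24*t - 2.46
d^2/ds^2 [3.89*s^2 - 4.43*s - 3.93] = 7.78000000000000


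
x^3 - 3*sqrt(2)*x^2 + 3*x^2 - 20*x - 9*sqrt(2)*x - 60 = (x + 3)*(x - 5*sqrt(2))*(x + 2*sqrt(2))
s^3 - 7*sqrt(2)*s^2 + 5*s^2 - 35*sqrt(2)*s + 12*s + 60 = (s + 5)*(s - 6*sqrt(2))*(s - sqrt(2))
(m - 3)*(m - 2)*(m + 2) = m^3 - 3*m^2 - 4*m + 12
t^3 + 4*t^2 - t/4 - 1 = (t - 1/2)*(t + 1/2)*(t + 4)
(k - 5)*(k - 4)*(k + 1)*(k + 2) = k^4 - 6*k^3 - 5*k^2 + 42*k + 40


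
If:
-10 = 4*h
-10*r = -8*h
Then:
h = -5/2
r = -2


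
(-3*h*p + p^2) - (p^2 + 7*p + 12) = -3*h*p - 7*p - 12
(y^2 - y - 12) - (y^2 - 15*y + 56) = 14*y - 68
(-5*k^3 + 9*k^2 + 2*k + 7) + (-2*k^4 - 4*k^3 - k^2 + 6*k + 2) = -2*k^4 - 9*k^3 + 8*k^2 + 8*k + 9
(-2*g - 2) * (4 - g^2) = 2*g^3 + 2*g^2 - 8*g - 8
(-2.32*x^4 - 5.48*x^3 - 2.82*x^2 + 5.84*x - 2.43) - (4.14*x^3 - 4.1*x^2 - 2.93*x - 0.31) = -2.32*x^4 - 9.62*x^3 + 1.28*x^2 + 8.77*x - 2.12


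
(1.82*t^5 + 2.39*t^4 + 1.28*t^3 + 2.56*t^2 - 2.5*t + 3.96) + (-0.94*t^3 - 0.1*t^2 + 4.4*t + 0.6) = 1.82*t^5 + 2.39*t^4 + 0.34*t^3 + 2.46*t^2 + 1.9*t + 4.56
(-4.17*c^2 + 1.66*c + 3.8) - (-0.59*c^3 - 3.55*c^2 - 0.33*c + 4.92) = 0.59*c^3 - 0.62*c^2 + 1.99*c - 1.12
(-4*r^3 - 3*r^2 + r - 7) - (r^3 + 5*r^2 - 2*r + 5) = -5*r^3 - 8*r^2 + 3*r - 12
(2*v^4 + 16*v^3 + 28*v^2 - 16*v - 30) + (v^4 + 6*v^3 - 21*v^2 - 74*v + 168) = 3*v^4 + 22*v^3 + 7*v^2 - 90*v + 138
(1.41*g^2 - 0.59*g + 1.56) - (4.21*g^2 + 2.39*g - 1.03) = -2.8*g^2 - 2.98*g + 2.59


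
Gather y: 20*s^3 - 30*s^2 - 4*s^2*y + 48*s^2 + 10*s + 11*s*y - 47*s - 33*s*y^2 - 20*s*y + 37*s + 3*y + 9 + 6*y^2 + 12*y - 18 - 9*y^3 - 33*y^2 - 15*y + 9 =20*s^3 + 18*s^2 - 9*y^3 + y^2*(-33*s - 27) + y*(-4*s^2 - 9*s)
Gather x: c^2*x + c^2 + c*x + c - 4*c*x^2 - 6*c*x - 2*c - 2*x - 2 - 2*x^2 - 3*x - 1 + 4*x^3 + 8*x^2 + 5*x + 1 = c^2 - c + 4*x^3 + x^2*(6 - 4*c) + x*(c^2 - 5*c) - 2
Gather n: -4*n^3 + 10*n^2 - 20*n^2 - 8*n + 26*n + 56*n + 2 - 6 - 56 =-4*n^3 - 10*n^2 + 74*n - 60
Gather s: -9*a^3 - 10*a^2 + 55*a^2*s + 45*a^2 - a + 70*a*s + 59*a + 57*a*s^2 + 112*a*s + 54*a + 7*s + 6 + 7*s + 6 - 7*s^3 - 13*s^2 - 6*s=-9*a^3 + 35*a^2 + 112*a - 7*s^3 + s^2*(57*a - 13) + s*(55*a^2 + 182*a + 8) + 12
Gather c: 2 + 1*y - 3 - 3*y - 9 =-2*y - 10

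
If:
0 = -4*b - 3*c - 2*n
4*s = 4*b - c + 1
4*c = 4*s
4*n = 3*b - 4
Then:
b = 14/79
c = 27/79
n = -137/158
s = 27/79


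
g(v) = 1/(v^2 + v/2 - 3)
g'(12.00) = 0.00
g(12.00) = 0.01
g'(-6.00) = 0.01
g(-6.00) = 0.03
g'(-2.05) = 114.26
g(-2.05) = 5.63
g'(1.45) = -114.26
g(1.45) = -5.80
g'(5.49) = -0.01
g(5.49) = 0.03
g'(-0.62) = 0.09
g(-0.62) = -0.34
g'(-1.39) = 0.73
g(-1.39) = -0.57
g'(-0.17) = -0.02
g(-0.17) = -0.33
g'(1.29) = -6.45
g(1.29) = -1.45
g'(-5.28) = 0.02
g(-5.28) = 0.04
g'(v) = (-2*v - 1/2)/(v^2 + v/2 - 3)^2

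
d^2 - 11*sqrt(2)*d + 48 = (d - 8*sqrt(2))*(d - 3*sqrt(2))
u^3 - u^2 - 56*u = u*(u - 8)*(u + 7)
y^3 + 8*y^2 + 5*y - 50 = (y - 2)*(y + 5)^2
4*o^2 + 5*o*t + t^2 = (o + t)*(4*o + t)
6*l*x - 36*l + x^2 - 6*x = (6*l + x)*(x - 6)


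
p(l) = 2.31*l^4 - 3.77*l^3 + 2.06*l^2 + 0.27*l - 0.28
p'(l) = 9.24*l^3 - 11.31*l^2 + 4.12*l + 0.27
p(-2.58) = 179.83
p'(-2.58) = -244.33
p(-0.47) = 0.55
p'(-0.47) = -5.12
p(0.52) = 0.06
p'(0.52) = 0.65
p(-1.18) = 12.94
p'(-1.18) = -35.52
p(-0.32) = -0.01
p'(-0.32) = -2.51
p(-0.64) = 1.77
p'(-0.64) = -9.42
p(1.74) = 7.74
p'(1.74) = 21.87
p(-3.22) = 394.41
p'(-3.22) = -438.75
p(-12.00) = 54707.84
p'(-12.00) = -17644.53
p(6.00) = 2254.94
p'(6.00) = 1613.67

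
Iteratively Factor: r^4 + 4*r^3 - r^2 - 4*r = (r - 1)*(r^3 + 5*r^2 + 4*r) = (r - 1)*(r + 1)*(r^2 + 4*r) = (r - 1)*(r + 1)*(r + 4)*(r)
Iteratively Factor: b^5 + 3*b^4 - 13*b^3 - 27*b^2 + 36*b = (b - 1)*(b^4 + 4*b^3 - 9*b^2 - 36*b) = (b - 1)*(b + 4)*(b^3 - 9*b) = b*(b - 1)*(b + 4)*(b^2 - 9) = b*(b - 3)*(b - 1)*(b + 4)*(b + 3)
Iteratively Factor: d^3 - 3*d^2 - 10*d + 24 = (d - 4)*(d^2 + d - 6) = (d - 4)*(d + 3)*(d - 2)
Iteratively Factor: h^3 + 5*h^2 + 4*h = (h)*(h^2 + 5*h + 4) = h*(h + 4)*(h + 1)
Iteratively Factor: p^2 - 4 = (p - 2)*(p + 2)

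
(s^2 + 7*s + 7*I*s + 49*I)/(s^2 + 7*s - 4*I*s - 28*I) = (s + 7*I)/(s - 4*I)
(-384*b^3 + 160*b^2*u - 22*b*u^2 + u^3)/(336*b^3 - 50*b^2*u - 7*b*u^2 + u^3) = (-8*b + u)/(7*b + u)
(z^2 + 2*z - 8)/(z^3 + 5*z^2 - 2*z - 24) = 1/(z + 3)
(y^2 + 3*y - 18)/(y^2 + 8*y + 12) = (y - 3)/(y + 2)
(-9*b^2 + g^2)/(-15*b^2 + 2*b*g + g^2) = (3*b + g)/(5*b + g)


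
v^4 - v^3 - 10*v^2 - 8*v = v*(v - 4)*(v + 1)*(v + 2)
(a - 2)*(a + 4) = a^2 + 2*a - 8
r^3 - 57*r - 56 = (r - 8)*(r + 1)*(r + 7)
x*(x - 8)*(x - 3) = x^3 - 11*x^2 + 24*x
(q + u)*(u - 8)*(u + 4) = q*u^2 - 4*q*u - 32*q + u^3 - 4*u^2 - 32*u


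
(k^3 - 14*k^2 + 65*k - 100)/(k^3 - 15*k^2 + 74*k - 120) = (k - 5)/(k - 6)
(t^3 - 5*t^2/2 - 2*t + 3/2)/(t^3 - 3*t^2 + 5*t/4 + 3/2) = 2*(2*t^3 - 5*t^2 - 4*t + 3)/(4*t^3 - 12*t^2 + 5*t + 6)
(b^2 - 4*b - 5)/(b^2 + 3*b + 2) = (b - 5)/(b + 2)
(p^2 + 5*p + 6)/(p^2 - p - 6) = (p + 3)/(p - 3)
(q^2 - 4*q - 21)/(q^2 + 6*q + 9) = (q - 7)/(q + 3)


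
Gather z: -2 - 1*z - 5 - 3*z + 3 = -4*z - 4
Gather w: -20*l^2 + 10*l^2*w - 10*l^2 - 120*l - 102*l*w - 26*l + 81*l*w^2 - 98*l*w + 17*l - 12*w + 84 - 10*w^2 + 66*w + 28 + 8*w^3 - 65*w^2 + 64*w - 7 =-30*l^2 - 129*l + 8*w^3 + w^2*(81*l - 75) + w*(10*l^2 - 200*l + 118) + 105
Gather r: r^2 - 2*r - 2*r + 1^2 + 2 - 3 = r^2 - 4*r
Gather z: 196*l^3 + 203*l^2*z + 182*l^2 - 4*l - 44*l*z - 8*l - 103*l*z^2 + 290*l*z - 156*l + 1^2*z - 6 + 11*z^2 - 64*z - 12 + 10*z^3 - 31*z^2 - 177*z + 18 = 196*l^3 + 182*l^2 - 168*l + 10*z^3 + z^2*(-103*l - 20) + z*(203*l^2 + 246*l - 240)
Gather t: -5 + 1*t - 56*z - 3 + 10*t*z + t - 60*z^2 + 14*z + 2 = t*(10*z + 2) - 60*z^2 - 42*z - 6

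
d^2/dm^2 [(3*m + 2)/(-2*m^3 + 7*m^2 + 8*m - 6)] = 2*(-36*m^5 + 78*m^4 + 29*m^3 + 18*m^2 - 642*m - 356)/(8*m^9 - 84*m^8 + 198*m^7 + 401*m^6 - 1296*m^5 - 1038*m^4 + 1720*m^3 + 396*m^2 - 864*m + 216)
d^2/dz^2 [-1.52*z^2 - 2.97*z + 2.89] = -3.04000000000000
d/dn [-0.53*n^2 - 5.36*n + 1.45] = -1.06*n - 5.36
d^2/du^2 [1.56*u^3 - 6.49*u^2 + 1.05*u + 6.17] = 9.36*u - 12.98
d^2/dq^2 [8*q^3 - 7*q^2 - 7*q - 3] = 48*q - 14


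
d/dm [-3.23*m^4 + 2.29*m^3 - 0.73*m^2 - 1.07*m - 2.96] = -12.92*m^3 + 6.87*m^2 - 1.46*m - 1.07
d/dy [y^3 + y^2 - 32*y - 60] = 3*y^2 + 2*y - 32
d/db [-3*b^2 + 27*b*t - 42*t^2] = -6*b + 27*t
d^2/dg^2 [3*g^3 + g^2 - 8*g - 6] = 18*g + 2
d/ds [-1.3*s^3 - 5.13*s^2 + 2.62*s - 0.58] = -3.9*s^2 - 10.26*s + 2.62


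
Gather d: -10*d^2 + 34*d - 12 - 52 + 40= -10*d^2 + 34*d - 24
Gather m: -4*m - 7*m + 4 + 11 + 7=22 - 11*m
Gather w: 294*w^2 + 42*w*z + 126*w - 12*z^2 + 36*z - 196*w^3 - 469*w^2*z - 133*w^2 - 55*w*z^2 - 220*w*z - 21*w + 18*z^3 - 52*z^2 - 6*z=-196*w^3 + w^2*(161 - 469*z) + w*(-55*z^2 - 178*z + 105) + 18*z^3 - 64*z^2 + 30*z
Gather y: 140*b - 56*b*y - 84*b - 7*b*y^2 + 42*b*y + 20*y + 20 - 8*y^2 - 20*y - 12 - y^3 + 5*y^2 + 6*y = 56*b - y^3 + y^2*(-7*b - 3) + y*(6 - 14*b) + 8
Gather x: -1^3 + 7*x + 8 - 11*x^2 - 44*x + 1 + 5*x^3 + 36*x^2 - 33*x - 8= 5*x^3 + 25*x^2 - 70*x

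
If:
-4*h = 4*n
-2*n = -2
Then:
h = -1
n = 1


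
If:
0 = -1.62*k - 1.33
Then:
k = -0.82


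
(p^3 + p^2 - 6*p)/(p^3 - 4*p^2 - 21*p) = (p - 2)/(p - 7)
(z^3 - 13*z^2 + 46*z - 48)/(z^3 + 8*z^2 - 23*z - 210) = (z^3 - 13*z^2 + 46*z - 48)/(z^3 + 8*z^2 - 23*z - 210)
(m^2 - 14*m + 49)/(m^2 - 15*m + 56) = (m - 7)/(m - 8)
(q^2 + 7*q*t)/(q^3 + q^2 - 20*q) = (q + 7*t)/(q^2 + q - 20)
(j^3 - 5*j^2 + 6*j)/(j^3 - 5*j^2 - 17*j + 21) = j*(j^2 - 5*j + 6)/(j^3 - 5*j^2 - 17*j + 21)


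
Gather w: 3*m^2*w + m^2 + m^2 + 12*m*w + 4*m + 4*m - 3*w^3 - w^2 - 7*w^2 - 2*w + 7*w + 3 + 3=2*m^2 + 8*m - 3*w^3 - 8*w^2 + w*(3*m^2 + 12*m + 5) + 6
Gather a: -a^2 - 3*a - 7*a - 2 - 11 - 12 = -a^2 - 10*a - 25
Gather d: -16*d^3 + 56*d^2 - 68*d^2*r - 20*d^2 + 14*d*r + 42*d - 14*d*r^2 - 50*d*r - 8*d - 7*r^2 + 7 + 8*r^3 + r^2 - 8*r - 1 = -16*d^3 + d^2*(36 - 68*r) + d*(-14*r^2 - 36*r + 34) + 8*r^3 - 6*r^2 - 8*r + 6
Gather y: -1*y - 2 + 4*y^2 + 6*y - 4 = 4*y^2 + 5*y - 6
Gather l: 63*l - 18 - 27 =63*l - 45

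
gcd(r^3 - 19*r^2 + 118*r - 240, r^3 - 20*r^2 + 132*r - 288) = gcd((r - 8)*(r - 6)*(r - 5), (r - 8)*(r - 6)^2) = r^2 - 14*r + 48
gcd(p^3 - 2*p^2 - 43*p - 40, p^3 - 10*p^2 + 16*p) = p - 8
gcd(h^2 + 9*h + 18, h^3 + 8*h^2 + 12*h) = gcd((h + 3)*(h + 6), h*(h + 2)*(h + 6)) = h + 6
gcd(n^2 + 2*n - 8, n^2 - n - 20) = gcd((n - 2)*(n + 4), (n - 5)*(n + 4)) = n + 4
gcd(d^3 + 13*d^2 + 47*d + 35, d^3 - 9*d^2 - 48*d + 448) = d + 7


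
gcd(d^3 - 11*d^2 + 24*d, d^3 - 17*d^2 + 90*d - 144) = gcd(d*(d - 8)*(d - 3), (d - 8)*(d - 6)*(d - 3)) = d^2 - 11*d + 24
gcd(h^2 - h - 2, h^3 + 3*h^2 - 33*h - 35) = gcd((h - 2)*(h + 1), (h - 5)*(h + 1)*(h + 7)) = h + 1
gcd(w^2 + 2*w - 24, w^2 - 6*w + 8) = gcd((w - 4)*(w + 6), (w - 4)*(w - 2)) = w - 4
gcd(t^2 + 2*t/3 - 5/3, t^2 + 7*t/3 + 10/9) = t + 5/3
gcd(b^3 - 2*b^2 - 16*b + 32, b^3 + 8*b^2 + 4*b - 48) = b^2 + 2*b - 8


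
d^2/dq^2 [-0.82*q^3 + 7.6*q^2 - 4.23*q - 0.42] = 15.2 - 4.92*q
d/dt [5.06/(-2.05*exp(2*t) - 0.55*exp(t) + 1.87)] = (20.746*exp(t) + 2.783)*exp(t)/(2.05*exp(2*t) + 0.55*exp(t) - 1.87)^2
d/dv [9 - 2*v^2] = -4*v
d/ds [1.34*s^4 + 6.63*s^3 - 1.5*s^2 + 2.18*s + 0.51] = 5.36*s^3 + 19.89*s^2 - 3.0*s + 2.18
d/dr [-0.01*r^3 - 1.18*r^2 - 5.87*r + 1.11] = -0.03*r^2 - 2.36*r - 5.87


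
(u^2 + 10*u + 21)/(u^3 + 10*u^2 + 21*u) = 1/u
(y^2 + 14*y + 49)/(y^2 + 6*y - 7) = (y + 7)/(y - 1)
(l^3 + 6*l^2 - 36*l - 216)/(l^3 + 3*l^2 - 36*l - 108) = (l + 6)/(l + 3)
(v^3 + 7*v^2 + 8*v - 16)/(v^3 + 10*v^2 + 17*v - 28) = (v + 4)/(v + 7)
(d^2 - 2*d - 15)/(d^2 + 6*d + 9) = (d - 5)/(d + 3)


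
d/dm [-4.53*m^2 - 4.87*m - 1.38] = -9.06*m - 4.87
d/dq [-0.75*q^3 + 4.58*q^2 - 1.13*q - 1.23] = -2.25*q^2 + 9.16*q - 1.13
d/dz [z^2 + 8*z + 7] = 2*z + 8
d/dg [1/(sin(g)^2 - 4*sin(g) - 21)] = 2*(2 - sin(g))*cos(g)/((sin(g) - 7)^2*(sin(g) + 3)^2)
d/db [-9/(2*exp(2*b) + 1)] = 36*exp(2*b)/(2*exp(2*b) + 1)^2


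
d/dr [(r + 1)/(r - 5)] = -6/(r - 5)^2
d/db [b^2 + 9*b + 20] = 2*b + 9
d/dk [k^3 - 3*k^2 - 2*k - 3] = 3*k^2 - 6*k - 2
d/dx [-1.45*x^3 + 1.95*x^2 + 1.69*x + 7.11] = -4.35*x^2 + 3.9*x + 1.69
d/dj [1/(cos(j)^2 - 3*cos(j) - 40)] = (2*cos(j) - 3)*sin(j)/(sin(j)^2 + 3*cos(j) + 39)^2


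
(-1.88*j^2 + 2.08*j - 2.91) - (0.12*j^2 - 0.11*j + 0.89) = -2.0*j^2 + 2.19*j - 3.8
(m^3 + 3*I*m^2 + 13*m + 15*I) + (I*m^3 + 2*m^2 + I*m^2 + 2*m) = m^3 + I*m^3 + 2*m^2 + 4*I*m^2 + 15*m + 15*I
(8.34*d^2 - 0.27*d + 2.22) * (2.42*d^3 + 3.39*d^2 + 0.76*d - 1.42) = 20.1828*d^5 + 27.6192*d^4 + 10.7955*d^3 - 4.5222*d^2 + 2.0706*d - 3.1524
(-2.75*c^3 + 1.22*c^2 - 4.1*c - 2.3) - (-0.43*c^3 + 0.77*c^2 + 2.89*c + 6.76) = -2.32*c^3 + 0.45*c^2 - 6.99*c - 9.06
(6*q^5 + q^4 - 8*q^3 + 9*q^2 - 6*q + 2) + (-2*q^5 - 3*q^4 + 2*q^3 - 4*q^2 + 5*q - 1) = 4*q^5 - 2*q^4 - 6*q^3 + 5*q^2 - q + 1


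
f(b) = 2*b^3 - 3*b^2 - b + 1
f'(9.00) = 431.00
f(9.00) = 1207.00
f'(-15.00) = 1439.00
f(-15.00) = -7409.00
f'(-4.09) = 123.91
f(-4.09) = -181.93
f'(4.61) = 98.85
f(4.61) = 128.58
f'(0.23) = -2.06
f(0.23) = 0.64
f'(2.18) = 14.43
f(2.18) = 5.28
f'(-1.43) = 19.85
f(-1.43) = -9.55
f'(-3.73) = 104.86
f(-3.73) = -140.80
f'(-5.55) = 217.12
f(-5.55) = -427.77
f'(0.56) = -2.48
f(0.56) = -0.15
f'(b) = 6*b^2 - 6*b - 1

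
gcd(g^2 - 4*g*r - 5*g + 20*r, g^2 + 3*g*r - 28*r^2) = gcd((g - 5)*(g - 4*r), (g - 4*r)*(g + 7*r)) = -g + 4*r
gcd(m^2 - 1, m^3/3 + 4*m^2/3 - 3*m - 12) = 1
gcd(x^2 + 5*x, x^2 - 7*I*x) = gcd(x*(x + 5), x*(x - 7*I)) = x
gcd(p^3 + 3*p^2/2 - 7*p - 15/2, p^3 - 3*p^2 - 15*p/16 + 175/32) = p - 5/2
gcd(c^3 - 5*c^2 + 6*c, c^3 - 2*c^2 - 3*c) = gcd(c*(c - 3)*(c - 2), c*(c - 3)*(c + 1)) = c^2 - 3*c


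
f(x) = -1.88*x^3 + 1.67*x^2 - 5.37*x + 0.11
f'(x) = -5.64*x^2 + 3.34*x - 5.37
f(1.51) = -10.66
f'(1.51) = -13.19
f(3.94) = -110.11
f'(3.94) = -79.76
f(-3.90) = 157.97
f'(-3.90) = -104.18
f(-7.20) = 827.05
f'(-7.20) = -321.80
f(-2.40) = 48.61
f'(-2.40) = -45.87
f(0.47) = -2.24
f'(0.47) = -5.05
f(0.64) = -3.14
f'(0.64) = -5.54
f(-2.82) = 70.69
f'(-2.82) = -59.64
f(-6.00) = 498.53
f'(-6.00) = -228.45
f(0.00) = 0.11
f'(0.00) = -5.37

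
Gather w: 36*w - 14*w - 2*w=20*w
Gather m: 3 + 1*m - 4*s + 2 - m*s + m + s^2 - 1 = m*(2 - s) + s^2 - 4*s + 4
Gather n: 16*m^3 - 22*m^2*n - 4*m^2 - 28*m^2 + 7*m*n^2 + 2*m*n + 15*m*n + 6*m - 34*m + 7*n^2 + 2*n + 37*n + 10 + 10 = 16*m^3 - 32*m^2 - 28*m + n^2*(7*m + 7) + n*(-22*m^2 + 17*m + 39) + 20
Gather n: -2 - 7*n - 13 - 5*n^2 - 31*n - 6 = -5*n^2 - 38*n - 21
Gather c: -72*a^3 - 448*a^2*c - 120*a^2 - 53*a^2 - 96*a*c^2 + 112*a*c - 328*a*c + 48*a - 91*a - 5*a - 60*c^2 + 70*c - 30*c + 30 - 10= -72*a^3 - 173*a^2 - 48*a + c^2*(-96*a - 60) + c*(-448*a^2 - 216*a + 40) + 20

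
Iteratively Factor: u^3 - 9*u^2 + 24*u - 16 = (u - 4)*(u^2 - 5*u + 4) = (u - 4)*(u - 1)*(u - 4)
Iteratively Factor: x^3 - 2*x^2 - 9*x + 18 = (x + 3)*(x^2 - 5*x + 6) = (x - 3)*(x + 3)*(x - 2)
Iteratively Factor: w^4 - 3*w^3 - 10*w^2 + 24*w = (w + 3)*(w^3 - 6*w^2 + 8*w) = w*(w + 3)*(w^2 - 6*w + 8) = w*(w - 4)*(w + 3)*(w - 2)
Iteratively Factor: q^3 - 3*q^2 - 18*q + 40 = (q - 2)*(q^2 - q - 20) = (q - 2)*(q + 4)*(q - 5)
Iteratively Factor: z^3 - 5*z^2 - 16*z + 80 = (z + 4)*(z^2 - 9*z + 20) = (z - 5)*(z + 4)*(z - 4)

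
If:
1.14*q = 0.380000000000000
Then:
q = 0.33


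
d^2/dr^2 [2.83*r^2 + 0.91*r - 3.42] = 5.66000000000000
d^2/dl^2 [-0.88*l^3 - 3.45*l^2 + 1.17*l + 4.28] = -5.28*l - 6.9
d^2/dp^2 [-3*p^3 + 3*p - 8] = -18*p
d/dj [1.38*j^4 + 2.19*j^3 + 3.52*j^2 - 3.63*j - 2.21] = 5.52*j^3 + 6.57*j^2 + 7.04*j - 3.63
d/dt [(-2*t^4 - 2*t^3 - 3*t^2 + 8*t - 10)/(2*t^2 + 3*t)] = (-8*t^5 - 22*t^4 - 12*t^3 - 25*t^2 + 40*t + 30)/(t^2*(4*t^2 + 12*t + 9))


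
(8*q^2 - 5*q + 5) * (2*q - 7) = 16*q^3 - 66*q^2 + 45*q - 35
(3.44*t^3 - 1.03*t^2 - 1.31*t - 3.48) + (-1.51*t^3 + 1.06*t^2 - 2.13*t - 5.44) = 1.93*t^3 + 0.03*t^2 - 3.44*t - 8.92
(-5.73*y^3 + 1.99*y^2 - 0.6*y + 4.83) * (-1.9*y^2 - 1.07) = 10.887*y^5 - 3.781*y^4 + 7.2711*y^3 - 11.3063*y^2 + 0.642*y - 5.1681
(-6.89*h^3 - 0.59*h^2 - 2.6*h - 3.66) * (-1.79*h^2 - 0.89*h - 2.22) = 12.3331*h^5 + 7.1882*h^4 + 20.4749*h^3 + 10.1752*h^2 + 9.0294*h + 8.1252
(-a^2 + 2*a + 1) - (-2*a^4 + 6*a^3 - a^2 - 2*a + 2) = 2*a^4 - 6*a^3 + 4*a - 1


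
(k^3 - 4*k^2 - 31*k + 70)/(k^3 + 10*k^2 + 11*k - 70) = (k - 7)/(k + 7)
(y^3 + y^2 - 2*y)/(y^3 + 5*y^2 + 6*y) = (y - 1)/(y + 3)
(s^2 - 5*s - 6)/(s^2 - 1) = (s - 6)/(s - 1)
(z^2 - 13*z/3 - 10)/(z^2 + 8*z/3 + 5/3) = (z - 6)/(z + 1)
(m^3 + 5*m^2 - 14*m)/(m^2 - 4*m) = (m^2 + 5*m - 14)/(m - 4)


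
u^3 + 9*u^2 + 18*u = u*(u + 3)*(u + 6)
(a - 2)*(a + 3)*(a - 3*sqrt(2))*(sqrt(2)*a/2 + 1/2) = sqrt(2)*a^4/2 - 5*a^3/2 + sqrt(2)*a^3/2 - 9*sqrt(2)*a^2/2 - 5*a^2/2 - 3*sqrt(2)*a/2 + 15*a + 9*sqrt(2)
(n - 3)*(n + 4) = n^2 + n - 12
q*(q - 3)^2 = q^3 - 6*q^2 + 9*q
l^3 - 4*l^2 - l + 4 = (l - 4)*(l - 1)*(l + 1)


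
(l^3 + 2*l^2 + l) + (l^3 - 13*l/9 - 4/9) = 2*l^3 + 2*l^2 - 4*l/9 - 4/9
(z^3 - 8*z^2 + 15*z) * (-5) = -5*z^3 + 40*z^2 - 75*z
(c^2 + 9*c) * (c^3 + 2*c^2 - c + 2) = c^5 + 11*c^4 + 17*c^3 - 7*c^2 + 18*c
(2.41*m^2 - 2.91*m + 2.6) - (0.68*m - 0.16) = 2.41*m^2 - 3.59*m + 2.76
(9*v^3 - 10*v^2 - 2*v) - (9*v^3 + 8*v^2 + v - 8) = -18*v^2 - 3*v + 8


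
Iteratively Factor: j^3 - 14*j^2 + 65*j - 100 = (j - 4)*(j^2 - 10*j + 25) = (j - 5)*(j - 4)*(j - 5)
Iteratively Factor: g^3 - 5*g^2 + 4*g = (g - 1)*(g^2 - 4*g) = (g - 4)*(g - 1)*(g)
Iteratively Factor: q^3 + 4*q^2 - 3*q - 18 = (q + 3)*(q^2 + q - 6) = (q - 2)*(q + 3)*(q + 3)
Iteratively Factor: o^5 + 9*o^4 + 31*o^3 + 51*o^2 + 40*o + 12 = (o + 2)*(o^4 + 7*o^3 + 17*o^2 + 17*o + 6) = (o + 2)^2*(o^3 + 5*o^2 + 7*o + 3) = (o + 2)^2*(o + 3)*(o^2 + 2*o + 1) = (o + 1)*(o + 2)^2*(o + 3)*(o + 1)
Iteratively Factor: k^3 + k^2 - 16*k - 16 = (k + 4)*(k^2 - 3*k - 4) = (k - 4)*(k + 4)*(k + 1)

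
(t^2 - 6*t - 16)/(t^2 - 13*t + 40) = (t + 2)/(t - 5)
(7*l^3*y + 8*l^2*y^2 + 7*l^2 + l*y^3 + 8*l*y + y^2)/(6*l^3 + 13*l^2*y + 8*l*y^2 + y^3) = (7*l^2*y + l*y^2 + 7*l + y)/(6*l^2 + 7*l*y + y^2)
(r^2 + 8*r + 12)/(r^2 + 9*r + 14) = (r + 6)/(r + 7)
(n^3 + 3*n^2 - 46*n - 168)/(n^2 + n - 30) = (n^2 - 3*n - 28)/(n - 5)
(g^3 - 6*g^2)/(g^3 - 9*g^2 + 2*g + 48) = g^2*(g - 6)/(g^3 - 9*g^2 + 2*g + 48)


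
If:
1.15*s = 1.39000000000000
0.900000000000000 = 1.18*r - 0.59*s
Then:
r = 1.37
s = 1.21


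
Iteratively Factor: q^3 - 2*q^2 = (q)*(q^2 - 2*q) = q*(q - 2)*(q)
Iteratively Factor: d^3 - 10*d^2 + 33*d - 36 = (d - 4)*(d^2 - 6*d + 9) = (d - 4)*(d - 3)*(d - 3)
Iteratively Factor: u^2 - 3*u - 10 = (u + 2)*(u - 5)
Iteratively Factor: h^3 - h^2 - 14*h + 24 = (h - 2)*(h^2 + h - 12) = (h - 3)*(h - 2)*(h + 4)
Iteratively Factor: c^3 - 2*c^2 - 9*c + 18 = (c + 3)*(c^2 - 5*c + 6) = (c - 2)*(c + 3)*(c - 3)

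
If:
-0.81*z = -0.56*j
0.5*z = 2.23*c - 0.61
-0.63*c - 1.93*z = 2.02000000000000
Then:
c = 0.04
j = -1.53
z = -1.06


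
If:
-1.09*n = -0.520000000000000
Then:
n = 0.48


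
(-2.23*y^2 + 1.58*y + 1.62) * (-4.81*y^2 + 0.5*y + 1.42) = 10.7263*y^4 - 8.7148*y^3 - 10.1688*y^2 + 3.0536*y + 2.3004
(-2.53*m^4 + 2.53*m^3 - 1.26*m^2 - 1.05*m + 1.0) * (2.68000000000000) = -6.7804*m^4 + 6.7804*m^3 - 3.3768*m^2 - 2.814*m + 2.68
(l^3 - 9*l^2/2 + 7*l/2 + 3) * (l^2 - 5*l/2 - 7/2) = l^5 - 7*l^4 + 45*l^3/4 + 10*l^2 - 79*l/4 - 21/2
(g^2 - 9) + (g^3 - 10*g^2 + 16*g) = g^3 - 9*g^2 + 16*g - 9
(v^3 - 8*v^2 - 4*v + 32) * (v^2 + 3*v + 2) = v^5 - 5*v^4 - 26*v^3 + 4*v^2 + 88*v + 64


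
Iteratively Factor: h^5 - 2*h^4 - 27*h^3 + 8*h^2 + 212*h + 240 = (h - 5)*(h^4 + 3*h^3 - 12*h^2 - 52*h - 48) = (h - 5)*(h + 2)*(h^3 + h^2 - 14*h - 24) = (h - 5)*(h + 2)*(h + 3)*(h^2 - 2*h - 8) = (h - 5)*(h - 4)*(h + 2)*(h + 3)*(h + 2)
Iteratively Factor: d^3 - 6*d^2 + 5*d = (d)*(d^2 - 6*d + 5) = d*(d - 1)*(d - 5)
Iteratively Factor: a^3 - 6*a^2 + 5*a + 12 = (a + 1)*(a^2 - 7*a + 12) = (a - 4)*(a + 1)*(a - 3)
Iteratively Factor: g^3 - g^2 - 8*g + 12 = (g - 2)*(g^2 + g - 6) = (g - 2)*(g + 3)*(g - 2)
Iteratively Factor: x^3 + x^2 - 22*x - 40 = (x + 2)*(x^2 - x - 20) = (x - 5)*(x + 2)*(x + 4)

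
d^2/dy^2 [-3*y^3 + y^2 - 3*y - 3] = 2 - 18*y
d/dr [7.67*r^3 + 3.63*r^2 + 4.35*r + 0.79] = 23.01*r^2 + 7.26*r + 4.35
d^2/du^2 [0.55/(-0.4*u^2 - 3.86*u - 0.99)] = (0.176*u^2 + 1.6984*u - 0.55*(0.8*u + 3.86)*(1.6*u + 7.72) + 0.4356)/(0.4*u^2 + 3.86*u + 0.99)^3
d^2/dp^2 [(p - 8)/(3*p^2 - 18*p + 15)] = 2*((14 - 3*p)*(p^2 - 6*p + 5) + 4*(p - 8)*(p - 3)^2)/(3*(p^2 - 6*p + 5)^3)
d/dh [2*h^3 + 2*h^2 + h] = 6*h^2 + 4*h + 1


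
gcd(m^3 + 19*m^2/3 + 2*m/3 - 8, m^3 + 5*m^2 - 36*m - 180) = m + 6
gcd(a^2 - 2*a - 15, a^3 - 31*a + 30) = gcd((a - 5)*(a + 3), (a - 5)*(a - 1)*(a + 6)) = a - 5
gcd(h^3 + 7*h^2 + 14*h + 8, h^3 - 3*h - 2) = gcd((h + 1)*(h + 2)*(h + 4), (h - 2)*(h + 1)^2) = h + 1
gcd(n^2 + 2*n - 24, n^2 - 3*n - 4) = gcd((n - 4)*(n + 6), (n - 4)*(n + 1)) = n - 4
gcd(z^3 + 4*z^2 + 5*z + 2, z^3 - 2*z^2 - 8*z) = z + 2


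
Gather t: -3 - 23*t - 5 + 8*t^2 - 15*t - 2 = 8*t^2 - 38*t - 10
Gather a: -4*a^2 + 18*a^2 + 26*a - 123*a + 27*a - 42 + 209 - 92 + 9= 14*a^2 - 70*a + 84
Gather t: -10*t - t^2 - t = -t^2 - 11*t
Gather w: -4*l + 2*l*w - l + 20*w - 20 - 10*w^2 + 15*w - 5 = -5*l - 10*w^2 + w*(2*l + 35) - 25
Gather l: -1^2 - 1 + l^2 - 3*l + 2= l^2 - 3*l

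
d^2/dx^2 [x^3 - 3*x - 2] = 6*x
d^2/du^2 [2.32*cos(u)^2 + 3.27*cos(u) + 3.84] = -3.27*cos(u) - 4.64*cos(2*u)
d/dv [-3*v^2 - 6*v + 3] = -6*v - 6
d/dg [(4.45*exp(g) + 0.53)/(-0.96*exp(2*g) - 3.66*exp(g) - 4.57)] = (4.272*exp(2*g) + 1.0176*exp(g) - 18.3967)*exp(g)/(0.9216*exp(4*g) + 7.0272*exp(3*g) + 22.17*exp(2*g) + 33.4524*exp(g) + 20.8849)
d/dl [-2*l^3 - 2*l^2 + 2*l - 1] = -6*l^2 - 4*l + 2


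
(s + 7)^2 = s^2 + 14*s + 49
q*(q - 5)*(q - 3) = q^3 - 8*q^2 + 15*q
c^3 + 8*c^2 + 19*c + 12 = (c + 1)*(c + 3)*(c + 4)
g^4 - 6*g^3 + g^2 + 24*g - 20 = (g - 5)*(g - 2)*(g - 1)*(g + 2)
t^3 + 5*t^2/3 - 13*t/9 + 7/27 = (t - 1/3)^2*(t + 7/3)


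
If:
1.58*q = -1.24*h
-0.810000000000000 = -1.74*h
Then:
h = 0.47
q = -0.37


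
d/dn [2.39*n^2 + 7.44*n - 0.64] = 4.78*n + 7.44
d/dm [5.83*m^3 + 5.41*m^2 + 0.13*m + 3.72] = 17.49*m^2 + 10.82*m + 0.13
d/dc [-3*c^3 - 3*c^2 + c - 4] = -9*c^2 - 6*c + 1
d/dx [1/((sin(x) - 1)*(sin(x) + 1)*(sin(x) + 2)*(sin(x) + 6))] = 2*(-2*sin(x)^3 - 12*sin(x)^2 - 11*sin(x) + 4)/((sin(x) + 2)^2*(sin(x) + 6)^2*cos(x)^3)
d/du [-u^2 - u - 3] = -2*u - 1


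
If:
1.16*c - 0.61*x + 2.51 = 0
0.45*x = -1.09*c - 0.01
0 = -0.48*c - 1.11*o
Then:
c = -0.96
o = 0.41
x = 2.30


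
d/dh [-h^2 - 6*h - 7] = -2*h - 6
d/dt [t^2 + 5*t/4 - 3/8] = 2*t + 5/4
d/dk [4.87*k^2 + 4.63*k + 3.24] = 9.74*k + 4.63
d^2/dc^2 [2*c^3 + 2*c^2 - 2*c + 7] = 12*c + 4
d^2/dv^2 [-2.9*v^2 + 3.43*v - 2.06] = -5.80000000000000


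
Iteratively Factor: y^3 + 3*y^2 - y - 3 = (y + 3)*(y^2 - 1) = (y + 1)*(y + 3)*(y - 1)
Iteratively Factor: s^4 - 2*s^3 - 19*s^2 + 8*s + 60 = (s + 2)*(s^3 - 4*s^2 - 11*s + 30) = (s - 5)*(s + 2)*(s^2 + s - 6) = (s - 5)*(s - 2)*(s + 2)*(s + 3)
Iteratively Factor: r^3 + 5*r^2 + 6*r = (r + 2)*(r^2 + 3*r) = r*(r + 2)*(r + 3)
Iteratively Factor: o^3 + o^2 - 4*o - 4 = (o + 2)*(o^2 - o - 2) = (o - 2)*(o + 2)*(o + 1)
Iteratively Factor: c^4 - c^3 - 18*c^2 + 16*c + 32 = (c + 4)*(c^3 - 5*c^2 + 2*c + 8) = (c - 4)*(c + 4)*(c^2 - c - 2) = (c - 4)*(c - 2)*(c + 4)*(c + 1)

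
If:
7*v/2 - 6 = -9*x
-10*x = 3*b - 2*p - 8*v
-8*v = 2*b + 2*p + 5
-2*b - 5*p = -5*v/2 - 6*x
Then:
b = -1078/405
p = 1499/810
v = -19/45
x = 673/810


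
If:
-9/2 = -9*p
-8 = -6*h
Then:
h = 4/3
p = 1/2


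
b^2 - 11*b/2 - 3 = (b - 6)*(b + 1/2)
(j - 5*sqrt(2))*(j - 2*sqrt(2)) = j^2 - 7*sqrt(2)*j + 20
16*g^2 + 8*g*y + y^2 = (4*g + y)^2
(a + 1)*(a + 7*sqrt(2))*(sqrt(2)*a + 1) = sqrt(2)*a^3 + sqrt(2)*a^2 + 15*a^2 + 7*sqrt(2)*a + 15*a + 7*sqrt(2)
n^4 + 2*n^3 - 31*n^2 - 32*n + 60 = (n - 5)*(n - 1)*(n + 2)*(n + 6)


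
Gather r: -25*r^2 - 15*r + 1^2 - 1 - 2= -25*r^2 - 15*r - 2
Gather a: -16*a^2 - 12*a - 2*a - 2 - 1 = -16*a^2 - 14*a - 3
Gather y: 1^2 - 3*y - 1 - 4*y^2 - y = -4*y^2 - 4*y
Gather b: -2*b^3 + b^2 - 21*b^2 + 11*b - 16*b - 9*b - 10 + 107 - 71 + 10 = -2*b^3 - 20*b^2 - 14*b + 36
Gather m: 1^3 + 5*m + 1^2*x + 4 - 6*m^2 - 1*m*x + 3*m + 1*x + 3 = -6*m^2 + m*(8 - x) + 2*x + 8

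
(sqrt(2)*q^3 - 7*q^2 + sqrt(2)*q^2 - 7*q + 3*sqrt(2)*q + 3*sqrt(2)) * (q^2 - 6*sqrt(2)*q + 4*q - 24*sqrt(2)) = sqrt(2)*q^5 - 19*q^4 + 5*sqrt(2)*q^4 - 95*q^3 + 49*sqrt(2)*q^3 - 112*q^2 + 225*sqrt(2)*q^2 - 180*q + 180*sqrt(2)*q - 144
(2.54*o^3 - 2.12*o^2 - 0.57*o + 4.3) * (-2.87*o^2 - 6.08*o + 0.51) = -7.2898*o^5 - 9.3588*o^4 + 15.8209*o^3 - 9.9566*o^2 - 26.4347*o + 2.193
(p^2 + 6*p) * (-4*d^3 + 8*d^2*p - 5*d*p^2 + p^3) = -4*d^3*p^2 - 24*d^3*p + 8*d^2*p^3 + 48*d^2*p^2 - 5*d*p^4 - 30*d*p^3 + p^5 + 6*p^4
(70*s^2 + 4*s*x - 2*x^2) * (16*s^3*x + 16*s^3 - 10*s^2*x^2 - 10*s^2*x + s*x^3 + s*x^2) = 1120*s^5*x + 1120*s^5 - 636*s^4*x^2 - 636*s^4*x - 2*s^3*x^3 - 2*s^3*x^2 + 24*s^2*x^4 + 24*s^2*x^3 - 2*s*x^5 - 2*s*x^4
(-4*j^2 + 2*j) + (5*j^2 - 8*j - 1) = j^2 - 6*j - 1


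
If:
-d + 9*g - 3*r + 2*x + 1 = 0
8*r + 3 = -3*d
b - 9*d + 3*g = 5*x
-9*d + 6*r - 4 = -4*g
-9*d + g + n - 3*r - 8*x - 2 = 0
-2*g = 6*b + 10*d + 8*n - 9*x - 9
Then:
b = -17797/65382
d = -23279/32691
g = -9595/21794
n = 6563/1923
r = -2353/21794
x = 31487/32691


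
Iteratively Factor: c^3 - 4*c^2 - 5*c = (c - 5)*(c^2 + c) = (c - 5)*(c + 1)*(c)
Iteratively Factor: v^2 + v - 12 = (v + 4)*(v - 3)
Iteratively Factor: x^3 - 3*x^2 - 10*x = (x + 2)*(x^2 - 5*x) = (x - 5)*(x + 2)*(x)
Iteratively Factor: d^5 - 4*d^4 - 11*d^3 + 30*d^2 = (d + 3)*(d^4 - 7*d^3 + 10*d^2) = (d - 2)*(d + 3)*(d^3 - 5*d^2) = d*(d - 2)*(d + 3)*(d^2 - 5*d) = d*(d - 5)*(d - 2)*(d + 3)*(d)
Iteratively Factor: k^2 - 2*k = (k)*(k - 2)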